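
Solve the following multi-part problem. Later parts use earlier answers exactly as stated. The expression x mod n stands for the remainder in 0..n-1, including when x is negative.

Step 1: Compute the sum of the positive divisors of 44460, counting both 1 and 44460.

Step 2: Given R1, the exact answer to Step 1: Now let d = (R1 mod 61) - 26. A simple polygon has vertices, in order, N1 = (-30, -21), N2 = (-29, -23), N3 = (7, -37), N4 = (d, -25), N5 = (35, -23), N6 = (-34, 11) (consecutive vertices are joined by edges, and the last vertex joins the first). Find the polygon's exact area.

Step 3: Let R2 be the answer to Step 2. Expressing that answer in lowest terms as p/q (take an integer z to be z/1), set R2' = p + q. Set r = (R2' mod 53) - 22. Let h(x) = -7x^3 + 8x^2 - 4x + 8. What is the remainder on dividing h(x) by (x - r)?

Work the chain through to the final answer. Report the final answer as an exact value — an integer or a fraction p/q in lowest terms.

Step 1: 44460 = 2^2 * 3^2 * 5 * 13 * 19; sigma = (1 + 2 + 4) * (1 + 3 + 9) * (1 + 5) * (1 + 13) * (1 + 19) = 7 * 13 * 6 * 14 * 20 = 152880; answer 152880
Step 2: R1 = 152880; d = -12; cross terms: (-30*-23 - -29*-21)=81, (-29*-37 - 7*-23)=1234, (7*-25 - -12*-37)=-619, (-12*-23 - 35*-25)=1151, (35*11 - -34*-23)=-397, (-34*-21 - -30*11)=1044; twice the area = |2494| = 2494; area = 1247; answer 1247
Step 3: R2 = 1247; threaded value p + q = 1248; r = 7; remainder = value at the root: -7*(7)^3 + 8*(7)^2 - 4*(7)^1 + 8 = (-2401) + (392) + (-28) + (8) = -2029; answer -2029

-2029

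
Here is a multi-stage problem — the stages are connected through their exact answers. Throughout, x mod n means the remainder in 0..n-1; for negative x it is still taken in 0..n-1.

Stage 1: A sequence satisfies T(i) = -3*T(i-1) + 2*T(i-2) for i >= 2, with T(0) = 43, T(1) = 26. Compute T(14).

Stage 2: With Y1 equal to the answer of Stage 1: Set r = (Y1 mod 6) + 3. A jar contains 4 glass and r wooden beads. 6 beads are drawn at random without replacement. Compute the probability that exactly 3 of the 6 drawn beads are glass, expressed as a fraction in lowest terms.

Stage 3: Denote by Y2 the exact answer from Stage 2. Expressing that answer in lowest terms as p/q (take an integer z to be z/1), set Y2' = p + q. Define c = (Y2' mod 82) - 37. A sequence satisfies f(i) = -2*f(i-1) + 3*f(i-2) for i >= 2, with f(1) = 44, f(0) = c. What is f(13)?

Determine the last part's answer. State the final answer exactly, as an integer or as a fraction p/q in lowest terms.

19929044

Stage 1: T(2) = -3*(26) + 2*(43) = 8; iterating: T(2)=8, T(3)=28, T(4)=-68, T(5)=260, T(6)=-916, T(7)=3268, T(8)=-11636, T(9)=41444, T(10)=-147604, T(11)=525700, T(12)=-1872308, T(13)=6668324, T(14)=-23749588; answer -23749588
Stage 2: Y1 = -23749588; r = 5; total draws C(9,6) = 84; favorable C(4,3)*C(5,3) = 40; P = 10/21; answer 10/21
Stage 3: Y2 = 10/21; threaded value p + q = 31; c = -6; f(2) = -2*(44) + 3*(-6) = -106; iterating: f(2)=-106, f(3)=344, f(4)=-1006, f(5)=3044, f(6)=-9106, f(7)=27344, f(8)=-82006, f(9)=246044, f(10)=-738106, f(11)=2214344, f(12)=-6643006, f(13)=19929044; answer 19929044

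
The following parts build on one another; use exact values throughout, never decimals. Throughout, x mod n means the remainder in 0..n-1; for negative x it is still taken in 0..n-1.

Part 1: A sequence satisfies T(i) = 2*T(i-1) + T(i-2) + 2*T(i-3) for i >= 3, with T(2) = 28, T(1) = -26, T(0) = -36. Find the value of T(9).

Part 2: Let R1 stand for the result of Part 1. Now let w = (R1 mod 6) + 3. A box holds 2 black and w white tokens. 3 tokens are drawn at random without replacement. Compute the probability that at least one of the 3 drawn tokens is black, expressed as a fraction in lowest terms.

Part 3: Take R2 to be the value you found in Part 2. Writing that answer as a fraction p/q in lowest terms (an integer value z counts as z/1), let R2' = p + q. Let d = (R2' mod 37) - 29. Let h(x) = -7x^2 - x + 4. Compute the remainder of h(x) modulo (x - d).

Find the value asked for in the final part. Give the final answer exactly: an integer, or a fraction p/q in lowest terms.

-2002

Part 1: T(3) = 2*(28) + 1*(-26) + 2*(-36) = -42; iterating: T(3)=-42, T(4)=-108, T(5)=-202, T(6)=-596, T(7)=-1610, T(8)=-4220, T(9)=-11242; answer -11242
Part 2: R1 = -11242; w = 5; total draws C(7,3) = 35; complement C(5,3) = 10; favorable 35 - 10 = 25; P = 5/7; answer 5/7
Part 3: R2 = 5/7; threaded value p + q = 12; d = -17; remainder = value at the root: -7*(-17)^2 - 1*(-17)^1 + 4 = (-2023) + (17) + (4) = -2002; answer -2002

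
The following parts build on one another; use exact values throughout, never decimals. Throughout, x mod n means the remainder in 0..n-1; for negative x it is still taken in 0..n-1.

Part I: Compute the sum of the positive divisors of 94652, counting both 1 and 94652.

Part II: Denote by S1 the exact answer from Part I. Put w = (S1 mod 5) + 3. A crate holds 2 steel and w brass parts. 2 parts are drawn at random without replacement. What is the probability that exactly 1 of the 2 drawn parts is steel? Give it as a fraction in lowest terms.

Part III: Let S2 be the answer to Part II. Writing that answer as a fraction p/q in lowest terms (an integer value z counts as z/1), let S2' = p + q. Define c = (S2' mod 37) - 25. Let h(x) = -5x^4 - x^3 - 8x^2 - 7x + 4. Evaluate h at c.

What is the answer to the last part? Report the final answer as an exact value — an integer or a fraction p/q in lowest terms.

-251441

Part I: 94652 = 2^2 * 23663; sigma = (1 + 2 + 4) * (1 + 23663) = 7 * 23664 = 165648; answer 165648
Part II: S1 = 165648; w = 6; total draws C(8,2) = 28; favorable C(2,1)*C(6,1) = 12; P = 3/7; answer 3/7
Part III: S2 = 3/7; threaded value p + q = 10; c = -15; -5*(-15)^4 - 1*(-15)^3 - 8*(-15)^2 - 7*(-15)^1 + 4 = (-253125) + (3375) + (-1800) + (105) + (4) = -251441; answer -251441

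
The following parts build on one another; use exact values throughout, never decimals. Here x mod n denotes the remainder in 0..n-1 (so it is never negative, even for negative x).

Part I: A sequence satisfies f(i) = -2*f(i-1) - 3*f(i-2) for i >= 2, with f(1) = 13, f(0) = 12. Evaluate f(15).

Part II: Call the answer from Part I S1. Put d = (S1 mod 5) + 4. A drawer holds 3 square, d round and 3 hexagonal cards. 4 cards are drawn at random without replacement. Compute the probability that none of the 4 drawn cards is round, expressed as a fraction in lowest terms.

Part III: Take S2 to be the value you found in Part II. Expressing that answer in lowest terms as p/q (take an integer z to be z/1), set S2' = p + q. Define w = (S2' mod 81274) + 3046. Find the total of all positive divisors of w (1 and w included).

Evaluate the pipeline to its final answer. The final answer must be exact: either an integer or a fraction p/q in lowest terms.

Part I: f(2) = -2*(13) - 3*(12) = -62; iterating: f(2)=-62, f(3)=85, f(4)=16, f(5)=-287, f(6)=526, f(7)=-191, f(8)=-1196, f(9)=2965, f(10)=-2342, f(11)=-4211, f(12)=15448, f(13)=-18263, f(14)=-9818, f(15)=74425; answer 74425
Part II: S1 = 74425; d = 4; total draws C(10,4) = 210; favorable C(6,4) = 15; P = 1/14; answer 1/14
Part III: S2 = 1/14; threaded value p + q = 15; w = 3061; 3061 is prime, so its only divisors are 1 and 3061; sigma = 1 + 3061 = 3062; answer 3062

3062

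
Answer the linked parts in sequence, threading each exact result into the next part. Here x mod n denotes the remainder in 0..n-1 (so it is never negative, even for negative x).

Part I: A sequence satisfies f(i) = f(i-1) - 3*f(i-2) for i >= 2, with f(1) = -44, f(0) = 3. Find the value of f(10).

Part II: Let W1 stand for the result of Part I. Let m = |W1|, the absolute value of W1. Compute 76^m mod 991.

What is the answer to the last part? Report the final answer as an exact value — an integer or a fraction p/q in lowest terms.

Part I: f(2) = 1*(-44) - 3*(3) = -53; iterating: f(2)=-53, f(3)=79, f(4)=238, f(5)=1, f(6)=-713, f(7)=-716, f(8)=1423, f(9)=3571, f(10)=-698; answer -698
Part II: W1 = -698; m = 698; squarings mod 991: 76^1=76, 76^2=821, 76^4=161, 76^8=155, 76^16=241, 76^32=603, 76^64=903, 76^128=807, 76^256=162, 76^512=478; 76^698 = 76^2 * 76^8 * 76^16 * 76^32 * 76^128 * 76^512 = 535 (mod 991); answer 535

535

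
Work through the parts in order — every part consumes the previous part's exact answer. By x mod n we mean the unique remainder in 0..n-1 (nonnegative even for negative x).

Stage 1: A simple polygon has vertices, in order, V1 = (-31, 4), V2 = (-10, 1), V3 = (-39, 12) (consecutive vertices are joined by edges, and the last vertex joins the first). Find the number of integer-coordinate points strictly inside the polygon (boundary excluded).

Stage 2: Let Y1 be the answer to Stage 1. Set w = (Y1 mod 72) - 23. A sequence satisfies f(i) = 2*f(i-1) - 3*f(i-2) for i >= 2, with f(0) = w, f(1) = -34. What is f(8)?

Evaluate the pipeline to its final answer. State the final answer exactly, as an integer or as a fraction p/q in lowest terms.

-3620

Stage 1: cross terms: (-31*1 - -10*4)=9, (-10*12 - -39*1)=-81, (-39*4 - -31*12)=216; twice the area = |144| = 144; area = 72; boundary points = 3 + 1 + 8 = 12; strictly interior points = area - boundary/2 + 1 = 67; answer 67
Stage 2: Y1 = 67; w = 44; f(2) = 2*(-34) - 3*(44) = -200; iterating: f(2)=-200, f(3)=-298, f(4)=4, f(5)=902, f(6)=1792, f(7)=878, f(8)=-3620; answer -3620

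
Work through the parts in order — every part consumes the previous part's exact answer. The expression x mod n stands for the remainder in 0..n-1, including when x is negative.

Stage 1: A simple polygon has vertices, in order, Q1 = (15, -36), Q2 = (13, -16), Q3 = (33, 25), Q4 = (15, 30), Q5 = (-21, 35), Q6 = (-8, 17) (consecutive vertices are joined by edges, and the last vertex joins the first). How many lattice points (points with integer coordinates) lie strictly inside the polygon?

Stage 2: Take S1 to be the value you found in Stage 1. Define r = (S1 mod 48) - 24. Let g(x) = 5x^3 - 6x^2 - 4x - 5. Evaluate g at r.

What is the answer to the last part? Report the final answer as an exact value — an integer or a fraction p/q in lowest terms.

-18170

Stage 1: cross terms: (15*-16 - 13*-36)=228, (13*25 - 33*-16)=853, (33*30 - 15*25)=615, (15*35 - -21*30)=1155, (-21*17 - -8*35)=-77, (-8*-36 - 15*17)=33; twice the area = |2807| = 2807; area = 2807/2; boundary points = 2 + 1 + 1 + 1 + 1 + 1 = 7; strictly interior points = area - boundary/2 + 1 = 1401; answer 1401
Stage 2: S1 = 1401; r = -15; 5*(-15)^3 - 6*(-15)^2 - 4*(-15)^1 - 5 = (-16875) + (-1350) + (60) + (-5) = -18170; answer -18170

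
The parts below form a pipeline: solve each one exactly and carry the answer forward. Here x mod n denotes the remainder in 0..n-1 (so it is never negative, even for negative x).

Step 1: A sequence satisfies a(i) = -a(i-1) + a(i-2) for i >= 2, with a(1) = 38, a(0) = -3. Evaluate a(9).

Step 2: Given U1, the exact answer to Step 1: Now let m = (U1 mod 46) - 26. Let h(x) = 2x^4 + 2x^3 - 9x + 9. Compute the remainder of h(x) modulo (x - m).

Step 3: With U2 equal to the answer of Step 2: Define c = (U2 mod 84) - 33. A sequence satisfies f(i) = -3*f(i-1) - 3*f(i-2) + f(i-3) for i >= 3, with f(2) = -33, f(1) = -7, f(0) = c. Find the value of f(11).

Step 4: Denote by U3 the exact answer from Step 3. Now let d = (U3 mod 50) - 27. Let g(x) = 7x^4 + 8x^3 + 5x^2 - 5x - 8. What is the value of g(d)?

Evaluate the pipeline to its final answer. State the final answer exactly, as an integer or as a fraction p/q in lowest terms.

492712

Step 1: a(2) = -1*(38) + 1*(-3) = -41; iterating: a(2)=-41, a(3)=79, a(4)=-120, a(5)=199, a(6)=-319, a(7)=518, a(8)=-837, a(9)=1355; answer 1355
Step 2: U1 = 1355; m = -5; remainder = value at the root: 2*(-5)^4 + 2*(-5)^3 - 9*(-5)^1 + 9 = (1250) + (-250) + (45) + (9) = 1054; answer 1054
Step 3: U2 = 1054; c = 13; f(3) = -3*(-33) - 3*(-7) + 1*(13) = 133; iterating: f(3)=133, f(4)=-307, f(5)=489, f(6)=-413, f(7)=-535, f(8)=3333, f(9)=-8807, f(10)=15887, f(11)=-17907; answer -17907
Step 4: U3 = -17907; d = 16; 7*(16)^4 + 8*(16)^3 + 5*(16)^2 - 5*(16)^1 - 8 = (458752) + (32768) + (1280) + (-80) + (-8) = 492712; answer 492712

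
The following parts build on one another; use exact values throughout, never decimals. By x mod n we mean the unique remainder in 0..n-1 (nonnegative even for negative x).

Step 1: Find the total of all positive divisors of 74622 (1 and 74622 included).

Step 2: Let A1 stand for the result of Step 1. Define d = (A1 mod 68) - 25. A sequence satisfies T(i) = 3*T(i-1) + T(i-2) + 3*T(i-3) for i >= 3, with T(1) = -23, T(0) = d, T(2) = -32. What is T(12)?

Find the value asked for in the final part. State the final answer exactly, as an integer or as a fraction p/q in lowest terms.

Step 1: 74622 = 2 * 3 * 12437; sigma = (1 + 2) * (1 + 3) * (1 + 12437) = 3 * 4 * 12438 = 149256; answer 149256
Step 2: A1 = 149256; d = 39; T(3) = 3*(-32) + 1*(-23) + 3*(39) = -2; iterating: T(3)=-2, T(4)=-107, T(5)=-419, T(6)=-1370, T(7)=-4850, T(8)=-17177, T(9)=-60491, T(10)=-213200, T(11)=-751622, T(12)=-2649539; answer -2649539

-2649539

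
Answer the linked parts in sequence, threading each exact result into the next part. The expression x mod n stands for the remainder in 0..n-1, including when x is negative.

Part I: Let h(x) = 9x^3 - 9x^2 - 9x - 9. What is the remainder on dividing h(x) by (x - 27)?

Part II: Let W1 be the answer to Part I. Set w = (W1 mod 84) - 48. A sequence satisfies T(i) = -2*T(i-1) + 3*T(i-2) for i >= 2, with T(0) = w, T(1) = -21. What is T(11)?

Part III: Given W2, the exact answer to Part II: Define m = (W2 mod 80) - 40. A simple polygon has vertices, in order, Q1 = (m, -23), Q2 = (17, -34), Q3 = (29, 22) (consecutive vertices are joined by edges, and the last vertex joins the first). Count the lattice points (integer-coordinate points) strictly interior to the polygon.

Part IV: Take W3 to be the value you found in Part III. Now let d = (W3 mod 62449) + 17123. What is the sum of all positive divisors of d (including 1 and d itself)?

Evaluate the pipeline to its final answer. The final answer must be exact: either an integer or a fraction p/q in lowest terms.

19764

Part I: remainder = value at the root: 9*(27)^3 - 9*(27)^2 - 9*(27)^1 - 9 = (177147) + (-6561) + (-243) + (-9) = 170334; answer 170334
Part II: W1 = 170334; w = 18; T(2) = -2*(-21) + 3*(18) = 96; iterating: T(2)=96, T(3)=-255, T(4)=798, T(5)=-2361, T(6)=7116, T(7)=-21315, T(8)=63978, T(9)=-191901, T(10)=575736, T(11)=-1727175; answer -1727175
Part III: W2 = -1727175; m = -15; cross terms: (-15*-34 - 17*-23)=901, (17*22 - 29*-34)=1360, (29*-23 - -15*22)=-337; twice the area = |1924| = 1924; area = 962; boundary points = 1 + 4 + 1 = 6; strictly interior points = area - boundary/2 + 1 = 960; answer 960
Part IV: W3 = 960; d = 18083; 18083 = 13^2 * 107; sigma = (1 + 13 + 169) * (1 + 107) = 183 * 108 = 19764; answer 19764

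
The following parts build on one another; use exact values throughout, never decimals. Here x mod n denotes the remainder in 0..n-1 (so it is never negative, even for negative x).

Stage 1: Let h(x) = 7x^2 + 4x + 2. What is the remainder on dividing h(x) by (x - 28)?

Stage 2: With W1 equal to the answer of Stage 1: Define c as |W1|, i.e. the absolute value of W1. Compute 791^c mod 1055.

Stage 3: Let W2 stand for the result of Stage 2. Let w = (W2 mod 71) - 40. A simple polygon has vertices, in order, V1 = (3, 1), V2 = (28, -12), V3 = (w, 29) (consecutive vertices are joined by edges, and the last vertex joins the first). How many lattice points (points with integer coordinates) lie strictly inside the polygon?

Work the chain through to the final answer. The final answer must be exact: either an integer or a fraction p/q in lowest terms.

114

Stage 1: remainder = value at the root: 7*(28)^2 + 4*(28)^1 + 2 = (5488) + (112) + (2) = 5602; answer 5602
Stage 2: W1 = 5602; c = 5602; squarings mod 1055: 791^1=791, 791^2=66, 791^4=136, 791^8=561, 791^16=331, 791^32=896, 791^64=1016, 791^128=466, 791^256=881, 791^512=736, 791^1024=481, 791^2048=316, 791^4096=686; 791^5602 = 791^2 * 791^32 * 791^64 * 791^128 * 791^256 * 791^1024 * 791^4096 = 291 (mod 1055); answer 291
Stage 3: W2 = 291; w = -33; cross terms: (3*-12 - 28*1)=-64, (28*29 - -33*-12)=416, (-33*1 - 3*29)=-120; twice the area = |232| = 232; area = 116; boundary points = 1 + 1 + 4 = 6; strictly interior points = area - boundary/2 + 1 = 114; answer 114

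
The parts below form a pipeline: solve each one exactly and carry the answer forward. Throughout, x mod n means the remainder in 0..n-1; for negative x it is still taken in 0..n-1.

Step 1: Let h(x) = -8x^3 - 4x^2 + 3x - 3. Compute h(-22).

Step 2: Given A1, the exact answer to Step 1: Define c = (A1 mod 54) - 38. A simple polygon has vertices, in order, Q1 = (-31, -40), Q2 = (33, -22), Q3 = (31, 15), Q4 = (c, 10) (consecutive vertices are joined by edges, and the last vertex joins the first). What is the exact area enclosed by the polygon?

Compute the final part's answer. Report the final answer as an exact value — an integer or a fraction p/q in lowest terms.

2422

Step 1: -8*(-22)^3 - 4*(-22)^2 + 3*(-22)^1 - 3 = (85184) + (-1936) + (-66) + (-3) = 83179; answer 83179
Step 2: A1 = 83179; c = -19; cross terms: (-31*-22 - 33*-40)=2002, (33*15 - 31*-22)=1177, (31*10 - -19*15)=595, (-19*-40 - -31*10)=1070; twice the area = |4844| = 4844; area = 2422; answer 2422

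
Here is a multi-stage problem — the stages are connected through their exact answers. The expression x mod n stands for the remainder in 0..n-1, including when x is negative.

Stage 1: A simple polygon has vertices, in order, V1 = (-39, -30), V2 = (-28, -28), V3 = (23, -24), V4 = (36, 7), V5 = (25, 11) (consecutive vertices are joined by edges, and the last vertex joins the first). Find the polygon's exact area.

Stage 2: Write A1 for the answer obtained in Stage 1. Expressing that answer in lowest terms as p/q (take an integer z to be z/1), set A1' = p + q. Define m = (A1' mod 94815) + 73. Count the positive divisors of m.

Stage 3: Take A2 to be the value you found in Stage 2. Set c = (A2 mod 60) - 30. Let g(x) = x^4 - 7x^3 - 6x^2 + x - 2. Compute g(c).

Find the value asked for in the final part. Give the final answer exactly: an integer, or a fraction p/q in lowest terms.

Stage 1: cross terms: (-39*-28 - -28*-30)=252, (-28*-24 - 23*-28)=1316, (23*7 - 36*-24)=1025, (36*11 - 25*7)=221, (25*-30 - -39*11)=-321; twice the area = |2493| = 2493; area = 2493/2; answer 2493/2
Stage 2: A1 = 2493/2; threaded value p + q = 2495; m = 2568; 2568 = 2^3 * 3 * 107; number of divisors = (3+1) * (1+1) * (1+1) = 16; answer 16
Stage 3: A2 = 16; c = -14; 1*(-14)^4 - 7*(-14)^3 - 6*(-14)^2 + 1*(-14)^1 - 2 = (38416) + (19208) + (-1176) + (-14) + (-2) = 56432; answer 56432

56432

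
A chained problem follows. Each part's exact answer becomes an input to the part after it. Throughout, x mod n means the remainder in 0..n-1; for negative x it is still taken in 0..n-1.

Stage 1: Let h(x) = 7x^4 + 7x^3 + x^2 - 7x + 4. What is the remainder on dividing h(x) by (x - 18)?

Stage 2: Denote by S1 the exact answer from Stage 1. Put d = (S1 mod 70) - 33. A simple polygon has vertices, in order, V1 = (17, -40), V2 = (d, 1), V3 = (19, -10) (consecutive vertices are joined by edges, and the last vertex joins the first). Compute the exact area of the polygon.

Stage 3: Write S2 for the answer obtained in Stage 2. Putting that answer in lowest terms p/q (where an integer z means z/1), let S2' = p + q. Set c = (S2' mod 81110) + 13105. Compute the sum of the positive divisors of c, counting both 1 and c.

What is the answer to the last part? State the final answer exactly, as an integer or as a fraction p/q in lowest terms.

Stage 1: remainder = value at the root: 7*(18)^4 + 7*(18)^3 + 1*(18)^2 - 7*(18)^1 + 4 = (734832) + (40824) + (324) + (-126) + (4) = 775858; answer 775858
Stage 2: S1 = 775858; d = 15; cross terms: (17*1 - 15*-40)=617, (15*-10 - 19*1)=-169, (19*-40 - 17*-10)=-590; twice the area = |-142| = 142; area = 71; answer 71
Stage 3: S2 = 71; threaded value p + q = 72; c = 13177; 13177 is prime, so its only divisors are 1 and 13177; sigma = 1 + 13177 = 13178; answer 13178

13178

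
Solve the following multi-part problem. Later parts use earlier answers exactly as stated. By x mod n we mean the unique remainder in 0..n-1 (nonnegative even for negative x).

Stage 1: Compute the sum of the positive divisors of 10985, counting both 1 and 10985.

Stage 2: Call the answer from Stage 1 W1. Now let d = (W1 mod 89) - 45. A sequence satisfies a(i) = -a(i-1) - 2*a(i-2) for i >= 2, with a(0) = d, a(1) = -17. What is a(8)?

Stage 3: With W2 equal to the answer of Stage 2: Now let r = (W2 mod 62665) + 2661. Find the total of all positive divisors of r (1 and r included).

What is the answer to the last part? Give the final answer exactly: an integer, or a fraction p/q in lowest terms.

6120

Stage 1: 10985 = 5 * 13^3; sigma = (1 + 5) * (1 + 13 + 169 + 2197) = 6 * 2380 = 14280; answer 14280
Stage 2: W1 = 14280; d = -5; a(2) = -1*(-17) - 2*(-5) = 27; iterating: a(2)=27, a(3)=7, a(4)=-61, a(5)=47, a(6)=75, a(7)=-169, a(8)=19; answer 19
Stage 3: W2 = 19; r = 2680; 2680 = 2^3 * 5 * 67; sigma = (1 + 2 + 4 + 8) * (1 + 5) * (1 + 67) = 15 * 6 * 68 = 6120; answer 6120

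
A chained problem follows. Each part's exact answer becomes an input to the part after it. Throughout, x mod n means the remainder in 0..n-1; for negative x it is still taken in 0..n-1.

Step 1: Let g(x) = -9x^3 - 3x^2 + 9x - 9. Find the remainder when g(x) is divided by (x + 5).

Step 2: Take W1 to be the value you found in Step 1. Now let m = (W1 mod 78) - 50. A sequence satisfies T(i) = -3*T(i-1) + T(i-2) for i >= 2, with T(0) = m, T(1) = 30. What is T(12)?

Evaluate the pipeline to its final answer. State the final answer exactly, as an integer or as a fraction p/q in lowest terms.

Step 1: remainder = value at the root: -9*(-5)^3 - 3*(-5)^2 + 9*(-5)^1 - 9 = (1125) + (-75) + (-45) + (-9) = 996; answer 996
Step 2: W1 = 996; m = 10; T(2) = -3*(30) + 1*(10) = -80; iterating: T(2)=-80, T(3)=270, T(4)=-890, T(5)=2940, T(6)=-9710, T(7)=32070, T(8)=-105920, T(9)=349830, T(10)=-1155410, T(11)=3816060, T(12)=-12603590; answer -12603590

-12603590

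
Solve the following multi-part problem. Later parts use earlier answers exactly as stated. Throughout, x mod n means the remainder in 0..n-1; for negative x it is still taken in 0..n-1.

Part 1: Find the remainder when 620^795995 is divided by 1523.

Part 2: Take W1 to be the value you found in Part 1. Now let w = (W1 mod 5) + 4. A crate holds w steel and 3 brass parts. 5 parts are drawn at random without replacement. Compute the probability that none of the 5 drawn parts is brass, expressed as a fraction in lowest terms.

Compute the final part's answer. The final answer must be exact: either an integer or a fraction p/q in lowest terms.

Part 1: squarings mod 1523: 620^1=620, 620^2=604, 620^4=819, 620^8=641, 620^16=1194, 620^32=108, 620^64=1003, 620^128=829, 620^256=368, 620^512=1400, 620^1024=1422, 620^2048=1063, 620^4096=1426, 620^8192=271, 620^16384=337, 620^32768=867, 620^65536=850, 620^131072=598, 620^262144=1222, 620^524288=744; 620^795995 = 620^1 * 620^2 * 620^8 * 620^16 * 620^64 * 620^256 * 620^1024 * 620^8192 * 620^262144 * 620^524288 = 12 (mod 1523); answer 12
Part 2: W1 = 12; w = 6; total draws C(9,5) = 126; favorable C(6,5) = 6; P = 1/21; answer 1/21

1/21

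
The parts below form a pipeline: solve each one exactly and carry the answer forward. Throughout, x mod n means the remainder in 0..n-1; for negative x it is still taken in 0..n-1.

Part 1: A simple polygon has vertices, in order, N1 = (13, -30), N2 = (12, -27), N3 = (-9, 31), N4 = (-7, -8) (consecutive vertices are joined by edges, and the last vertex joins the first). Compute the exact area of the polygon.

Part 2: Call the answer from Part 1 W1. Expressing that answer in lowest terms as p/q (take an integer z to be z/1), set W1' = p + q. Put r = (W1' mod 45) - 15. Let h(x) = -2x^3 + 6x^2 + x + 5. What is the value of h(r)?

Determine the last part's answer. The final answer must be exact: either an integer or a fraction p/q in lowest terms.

Part 1: cross terms: (13*-27 - 12*-30)=9, (12*31 - -9*-27)=129, (-9*-8 - -7*31)=289, (-7*-30 - 13*-8)=314; twice the area = |741| = 741; area = 741/2; answer 741/2
Part 2: W1 = 741/2; threaded value p + q = 743; r = 8; -2*(8)^3 + 6*(8)^2 + 1*(8)^1 + 5 = (-1024) + (384) + (8) + (5) = -627; answer -627

-627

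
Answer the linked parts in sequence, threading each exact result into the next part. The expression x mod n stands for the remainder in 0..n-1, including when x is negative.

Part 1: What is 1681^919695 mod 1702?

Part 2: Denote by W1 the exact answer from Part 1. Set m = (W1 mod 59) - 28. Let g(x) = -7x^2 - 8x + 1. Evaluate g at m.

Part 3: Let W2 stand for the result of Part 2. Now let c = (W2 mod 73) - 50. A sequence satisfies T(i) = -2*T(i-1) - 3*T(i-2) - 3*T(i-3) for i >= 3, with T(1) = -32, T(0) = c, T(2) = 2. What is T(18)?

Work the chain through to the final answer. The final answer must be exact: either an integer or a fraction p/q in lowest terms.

-44794

Part 1: squarings mod 1702: 1681^1=1681, 1681^2=441, 1681^4=453, 1681^8=969, 1681^16=1159, 1681^32=403, 1681^64=719, 1681^128=1255, 1681^256=675, 1681^512=1191, 1681^1024=715, 1681^2048=625, 1681^4096=867, 1681^8192=1107, 1681^16384=9, 1681^32768=81, 1681^65536=1455, 1681^131072=1439, 1681^262144=1089, 1681^524288=1329; 1681^919695 = 1681^1 * 1681^2 * 1681^4 * 1681^8 * 1681^128 * 1681^2048 * 1681^131072 * 1681^262144 * 1681^524288 = 1025 (mod 1702); answer 1025
Part 2: W1 = 1025; m = -6; -7*(-6)^2 - 8*(-6)^1 + 1 = (-252) + (48) + (1) = -203; answer -203
Part 3: W2 = -203; c = -34; T(3) = -2*(2) - 3*(-32) - 3*(-34) = 194; iterating: T(3)=194, T(4)=-298, T(5)=8, T(6)=296, T(7)=278, T(8)=-1468, T(9)=1214, T(10)=1142, T(11)=-1522, T(12)=-4024, T(13)=9188, T(14)=-1738, T(15)=-12016, T(16)=1682, T(17)=37898, T(18)=-44794; answer -44794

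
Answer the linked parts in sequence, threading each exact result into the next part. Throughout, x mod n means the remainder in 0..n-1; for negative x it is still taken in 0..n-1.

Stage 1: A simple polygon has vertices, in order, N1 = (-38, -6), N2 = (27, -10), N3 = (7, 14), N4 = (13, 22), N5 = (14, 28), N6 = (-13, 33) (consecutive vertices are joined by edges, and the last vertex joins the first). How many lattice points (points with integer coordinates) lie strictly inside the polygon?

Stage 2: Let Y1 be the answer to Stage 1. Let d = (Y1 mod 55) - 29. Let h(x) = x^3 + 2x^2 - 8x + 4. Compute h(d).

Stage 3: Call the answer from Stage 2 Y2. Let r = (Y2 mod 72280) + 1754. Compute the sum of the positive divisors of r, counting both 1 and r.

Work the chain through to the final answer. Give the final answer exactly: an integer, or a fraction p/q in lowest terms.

7904

Stage 1: cross terms: (-38*-10 - 27*-6)=542, (27*14 - 7*-10)=448, (7*22 - 13*14)=-28, (13*28 - 14*22)=56, (14*33 - -13*28)=826, (-13*-6 - -38*33)=1332; twice the area = |3176| = 3176; area = 1588; boundary points = 1 + 4 + 2 + 1 + 1 + 1 = 10; strictly interior points = area - boundary/2 + 1 = 1584; answer 1584
Stage 2: Y1 = 1584; d = 15; 1*(15)^3 + 2*(15)^2 - 8*(15)^1 + 4 = (3375) + (450) + (-120) + (4) = 3709; answer 3709
Stage 3: Y2 = 3709; r = 5463; 5463 = 3^2 * 607; sigma = (1 + 3 + 9) * (1 + 607) = 13 * 608 = 7904; answer 7904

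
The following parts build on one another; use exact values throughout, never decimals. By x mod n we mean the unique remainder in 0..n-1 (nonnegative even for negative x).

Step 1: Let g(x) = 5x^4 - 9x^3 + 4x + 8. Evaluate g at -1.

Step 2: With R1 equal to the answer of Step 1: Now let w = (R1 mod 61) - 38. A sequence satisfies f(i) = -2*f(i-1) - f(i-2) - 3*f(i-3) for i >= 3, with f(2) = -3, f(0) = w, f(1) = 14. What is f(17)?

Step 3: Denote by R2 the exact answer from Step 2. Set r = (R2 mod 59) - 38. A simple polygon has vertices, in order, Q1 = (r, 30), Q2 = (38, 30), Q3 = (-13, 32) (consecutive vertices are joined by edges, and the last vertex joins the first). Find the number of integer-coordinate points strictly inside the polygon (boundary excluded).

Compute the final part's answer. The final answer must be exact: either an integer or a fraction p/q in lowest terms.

Step 1: 5*(-1)^4 - 9*(-1)^3 + 4*(-1)^1 + 8 = (5) + (9) + (-4) + (8) = 18; answer 18
Step 2: R1 = 18; w = -20; f(3) = -2*(-3) - 1*(14) - 3*(-20) = 52; iterating: f(3)=52, f(4)=-143, f(5)=243, f(6)=-499, f(7)=1184, f(8)=-2598, f(9)=5509, f(10)=-11972, f(11)=26229, f(12)=-57013, f(13)=123713, f(14)=-269100, f(15)=585526, f(16)=-1273091, f(17)=2767956; answer 2767956
Step 3: R2 = 2767956; r = -8; cross terms: (-8*30 - 38*30)=-1380, (38*32 - -13*30)=1606, (-13*30 - -8*32)=-134; twice the area = |92| = 92; area = 46; boundary points = 46 + 1 + 1 = 48; strictly interior points = area - boundary/2 + 1 = 23; answer 23

23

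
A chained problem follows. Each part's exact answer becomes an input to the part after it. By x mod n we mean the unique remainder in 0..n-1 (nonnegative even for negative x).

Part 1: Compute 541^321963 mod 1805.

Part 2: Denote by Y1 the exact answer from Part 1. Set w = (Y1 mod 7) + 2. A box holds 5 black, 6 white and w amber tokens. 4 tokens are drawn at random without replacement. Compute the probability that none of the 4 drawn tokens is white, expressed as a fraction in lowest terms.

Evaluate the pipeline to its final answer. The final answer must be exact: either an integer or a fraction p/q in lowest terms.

715/3876

Part 1: squarings mod 1805: 541^1=541, 541^2=271, 541^4=1241, 541^8=416, 541^16=1581, 541^32=1441, 541^64=731, 541^128=81, 541^256=1146, 541^512=1081, 541^1024=726, 541^2048=16, 541^4096=256, 541^8192=556, 541^16384=481, 541^32768=321, 541^65536=156, 541^131072=871, 541^262144=541; 541^321963 = 541^1 * 541^2 * 541^8 * 541^32 * 541^128 * 541^256 * 541^2048 * 541^8192 * 541^16384 * 541^32768 * 541^262144 = 391 (mod 1805); answer 391
Part 2: Y1 = 391; w = 8; total draws C(19,4) = 3876; favorable C(13,4) = 715; P = 715/3876; answer 715/3876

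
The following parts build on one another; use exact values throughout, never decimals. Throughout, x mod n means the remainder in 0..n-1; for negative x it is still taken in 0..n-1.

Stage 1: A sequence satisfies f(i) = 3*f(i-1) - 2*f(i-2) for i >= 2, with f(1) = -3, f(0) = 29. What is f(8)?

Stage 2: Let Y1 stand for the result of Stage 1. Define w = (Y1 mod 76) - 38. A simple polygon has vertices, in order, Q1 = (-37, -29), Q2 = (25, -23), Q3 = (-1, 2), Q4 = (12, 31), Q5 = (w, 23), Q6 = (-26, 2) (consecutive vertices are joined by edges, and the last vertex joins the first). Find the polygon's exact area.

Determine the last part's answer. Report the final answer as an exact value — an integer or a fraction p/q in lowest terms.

4323/2

Stage 1: f(2) = 3*(-3) - 2*(29) = -67; iterating: f(2)=-67, f(3)=-195, f(4)=-451, f(5)=-963, f(6)=-1987, f(7)=-4035, f(8)=-8131; answer -8131
Stage 2: Y1 = -8131; w = -37; cross terms: (-37*-23 - 25*-29)=1576, (25*2 - -1*-23)=27, (-1*31 - 12*2)=-55, (12*23 - -37*31)=1423, (-37*2 - -26*23)=524, (-26*-29 - -37*2)=828; twice the area = |4323| = 4323; area = 4323/2; answer 4323/2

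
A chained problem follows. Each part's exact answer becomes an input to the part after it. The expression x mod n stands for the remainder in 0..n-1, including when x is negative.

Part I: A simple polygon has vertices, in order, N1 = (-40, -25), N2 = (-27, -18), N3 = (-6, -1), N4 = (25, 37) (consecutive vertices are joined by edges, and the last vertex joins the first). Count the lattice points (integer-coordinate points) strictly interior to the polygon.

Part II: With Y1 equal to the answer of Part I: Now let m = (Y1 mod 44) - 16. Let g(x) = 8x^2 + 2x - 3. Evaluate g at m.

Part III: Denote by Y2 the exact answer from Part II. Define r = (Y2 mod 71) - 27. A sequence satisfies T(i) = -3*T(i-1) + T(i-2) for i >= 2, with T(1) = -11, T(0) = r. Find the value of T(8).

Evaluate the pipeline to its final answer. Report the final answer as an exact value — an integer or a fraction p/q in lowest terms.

Part I: cross terms: (-40*-18 - -27*-25)=45, (-27*-1 - -6*-18)=-81, (-6*37 - 25*-1)=-197, (25*-25 - -40*37)=855; twice the area = |622| = 622; area = 311; boundary points = 1 + 1 + 1 + 1 = 4; strictly interior points = area - boundary/2 + 1 = 310; answer 310
Part II: Y1 = 310; m = -14; 8*(-14)^2 + 2*(-14)^1 - 3 = (1568) + (-28) + (-3) = 1537; answer 1537
Part III: Y2 = 1537; r = 19; T(2) = -3*(-11) + 1*(19) = 52; iterating: T(2)=52, T(3)=-167, T(4)=553, T(5)=-1826, T(6)=6031, T(7)=-19919, T(8)=65788; answer 65788

65788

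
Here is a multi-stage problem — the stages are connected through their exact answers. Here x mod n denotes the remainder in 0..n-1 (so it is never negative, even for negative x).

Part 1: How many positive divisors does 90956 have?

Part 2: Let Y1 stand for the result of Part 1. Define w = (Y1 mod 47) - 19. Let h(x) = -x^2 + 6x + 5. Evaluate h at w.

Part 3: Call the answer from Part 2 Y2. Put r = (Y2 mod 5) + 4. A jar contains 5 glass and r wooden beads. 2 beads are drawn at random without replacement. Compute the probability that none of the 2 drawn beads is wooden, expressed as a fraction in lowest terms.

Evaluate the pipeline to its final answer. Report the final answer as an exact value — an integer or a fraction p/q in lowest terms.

Part 1: 90956 = 2^2 * 22739; number of divisors = (2+1) * (1+1) = 6; answer 6
Part 2: Y1 = 6; w = -13; -1*(-13)^2 + 6*(-13)^1 + 5 = (-169) + (-78) + (5) = -242; answer -242
Part 3: Y2 = -242; r = 7; total draws C(12,2) = 66; favorable C(5,2) = 10; P = 5/33; answer 5/33

5/33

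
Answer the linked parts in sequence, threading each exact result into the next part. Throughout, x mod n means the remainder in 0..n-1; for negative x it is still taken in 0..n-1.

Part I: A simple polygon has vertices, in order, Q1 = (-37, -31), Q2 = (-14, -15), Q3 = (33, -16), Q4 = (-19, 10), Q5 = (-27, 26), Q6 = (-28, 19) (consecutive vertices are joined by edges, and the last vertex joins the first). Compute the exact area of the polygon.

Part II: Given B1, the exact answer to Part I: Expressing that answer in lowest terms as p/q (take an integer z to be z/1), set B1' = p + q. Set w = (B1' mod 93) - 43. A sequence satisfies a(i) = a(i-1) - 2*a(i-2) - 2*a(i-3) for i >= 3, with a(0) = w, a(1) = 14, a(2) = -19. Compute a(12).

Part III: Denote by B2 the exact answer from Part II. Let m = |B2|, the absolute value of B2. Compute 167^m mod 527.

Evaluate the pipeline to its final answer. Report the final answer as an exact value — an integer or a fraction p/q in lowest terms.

517

Part I: cross terms: (-37*-15 - -14*-31)=121, (-14*-16 - 33*-15)=719, (33*10 - -19*-16)=26, (-19*26 - -27*10)=-224, (-27*19 - -28*26)=215, (-28*-31 - -37*19)=1571; twice the area = |2428| = 2428; area = 1214; answer 1214
Part II: B1 = 1214; threaded value p + q = 1215; w = -37; a(3) = 1*(-19) - 2*(14) - 2*(-37) = 27; iterating: a(3)=27, a(4)=37, a(5)=21, a(6)=-107, a(7)=-223, a(8)=-51, a(9)=609, a(10)=1157, a(11)=41, a(12)=-3491; answer -3491
Part III: B2 = -3491; m = 3491; squarings mod 527: 167^1=167, 167^2=485, 167^4=183, 167^8=288, 167^16=205, 167^32=392, 167^64=307, 167^128=443, 167^256=205, 167^512=392, 167^1024=307, 167^2048=443; 167^3491 = 167^1 * 167^2 * 167^32 * 167^128 * 167^256 * 167^1024 * 167^2048 = 517 (mod 527); answer 517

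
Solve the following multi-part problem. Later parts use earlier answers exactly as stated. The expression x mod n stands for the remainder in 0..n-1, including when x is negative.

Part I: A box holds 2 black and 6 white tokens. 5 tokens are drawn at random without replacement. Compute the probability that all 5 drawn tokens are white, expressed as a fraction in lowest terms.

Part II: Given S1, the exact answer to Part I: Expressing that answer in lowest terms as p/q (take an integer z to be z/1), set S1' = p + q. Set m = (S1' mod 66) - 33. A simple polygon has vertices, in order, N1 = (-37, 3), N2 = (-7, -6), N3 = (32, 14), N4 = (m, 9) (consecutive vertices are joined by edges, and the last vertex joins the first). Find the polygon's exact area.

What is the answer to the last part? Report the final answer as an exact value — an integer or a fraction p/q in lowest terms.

Part I: total draws C(8,5) = 56; favorable C(6,5) = 6; P = 3/28; answer 3/28
Part II: S1 = 3/28; threaded value p + q = 31; m = -2; cross terms: (-37*-6 - -7*3)=243, (-7*14 - 32*-6)=94, (32*9 - -2*14)=316, (-2*3 - -37*9)=327; twice the area = |980| = 980; area = 490; answer 490

490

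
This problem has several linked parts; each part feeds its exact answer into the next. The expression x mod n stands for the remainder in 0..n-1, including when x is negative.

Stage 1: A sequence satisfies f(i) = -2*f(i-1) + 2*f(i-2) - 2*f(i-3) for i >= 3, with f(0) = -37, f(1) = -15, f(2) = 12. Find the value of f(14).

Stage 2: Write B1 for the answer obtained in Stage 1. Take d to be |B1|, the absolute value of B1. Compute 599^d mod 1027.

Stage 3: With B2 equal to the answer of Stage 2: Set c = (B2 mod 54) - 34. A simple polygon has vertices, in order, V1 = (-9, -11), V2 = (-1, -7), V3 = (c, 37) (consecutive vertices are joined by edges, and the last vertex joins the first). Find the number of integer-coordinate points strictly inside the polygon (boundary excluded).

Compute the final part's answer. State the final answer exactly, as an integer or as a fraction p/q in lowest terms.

Stage 1: f(3) = -2*(12) + 2*(-15) - 2*(-37) = 20; iterating: f(3)=20, f(4)=14, f(5)=-12, f(6)=12, f(7)=-76, f(8)=200, f(9)=-576, f(10)=1704, f(11)=-4960, f(12)=14480, f(13)=-42288, f(14)=123456; answer 123456
Stage 2: B1 = 123456; d = 123456; squarings mod 1027: 599^1=599, 599^2=378, 599^4=131, 599^8=729, 599^16=482, 599^32=222, 599^64=1015, 599^128=144, 599^256=196, 599^512=417, 599^1024=326, 599^2048=495, 599^4096=599, 599^8192=378, 599^16384=131, 599^32768=729, 599^65536=482; 599^123456 = 599^64 * 599^512 * 599^8192 * 599^16384 * 599^32768 * 599^65536 = 729 (mod 1027); answer 729
Stage 3: B2 = 729; c = -7; cross terms: (-9*-7 - -1*-11)=52, (-1*37 - -7*-7)=-86, (-7*-11 - -9*37)=410; twice the area = |376| = 376; area = 188; boundary points = 4 + 2 + 2 = 8; strictly interior points = area - boundary/2 + 1 = 185; answer 185

185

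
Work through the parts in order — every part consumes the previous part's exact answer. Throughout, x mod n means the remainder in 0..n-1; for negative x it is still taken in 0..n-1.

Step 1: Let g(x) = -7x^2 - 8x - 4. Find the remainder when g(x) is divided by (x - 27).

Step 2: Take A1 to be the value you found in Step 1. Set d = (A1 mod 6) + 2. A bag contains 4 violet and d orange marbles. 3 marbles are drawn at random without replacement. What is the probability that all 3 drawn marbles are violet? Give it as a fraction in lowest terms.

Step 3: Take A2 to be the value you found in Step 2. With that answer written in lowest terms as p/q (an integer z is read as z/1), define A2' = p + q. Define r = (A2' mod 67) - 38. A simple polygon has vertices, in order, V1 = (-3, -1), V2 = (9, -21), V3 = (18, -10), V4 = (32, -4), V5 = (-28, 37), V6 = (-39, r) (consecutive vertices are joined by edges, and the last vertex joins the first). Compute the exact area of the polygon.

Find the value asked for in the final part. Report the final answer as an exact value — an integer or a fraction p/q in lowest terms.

3237/2

Step 1: remainder = value at the root: -7*(27)^2 - 8*(27)^1 - 4 = (-5103) + (-216) + (-4) = -5323; answer -5323
Step 2: A1 = -5323; d = 7; total draws C(11,3) = 165; favorable C(4,3) = 4; P = 4/165; answer 4/165
Step 3: A2 = 4/165; threaded value p + q = 169; r = -3; cross terms: (-3*-21 - 9*-1)=72, (9*-10 - 18*-21)=288, (18*-4 - 32*-10)=248, (32*37 - -28*-4)=1072, (-28*-3 - -39*37)=1527, (-39*-1 - -3*-3)=30; twice the area = |3237| = 3237; area = 3237/2; answer 3237/2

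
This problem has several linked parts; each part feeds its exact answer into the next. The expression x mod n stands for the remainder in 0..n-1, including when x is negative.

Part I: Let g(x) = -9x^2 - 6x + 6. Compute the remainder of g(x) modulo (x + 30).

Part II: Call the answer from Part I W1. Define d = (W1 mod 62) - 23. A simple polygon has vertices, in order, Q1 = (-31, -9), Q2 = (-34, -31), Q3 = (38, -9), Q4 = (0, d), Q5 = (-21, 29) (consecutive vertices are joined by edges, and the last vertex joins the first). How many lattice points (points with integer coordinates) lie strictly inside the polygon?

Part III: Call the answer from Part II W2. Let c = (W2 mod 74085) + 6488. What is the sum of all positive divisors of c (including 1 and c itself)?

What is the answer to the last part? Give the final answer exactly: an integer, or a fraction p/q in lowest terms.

Part I: remainder = value at the root: -9*(-30)^2 - 6*(-30)^1 + 6 = (-8100) + (180) + (6) = -7914; answer -7914
Part II: W1 = -7914; d = -1; cross terms: (-31*-31 - -34*-9)=655, (-34*-9 - 38*-31)=1484, (38*-1 - 0*-9)=-38, (0*29 - -21*-1)=-21, (-21*-9 - -31*29)=1088; twice the area = |3168| = 3168; area = 1584; boundary points = 1 + 2 + 2 + 3 + 2 = 10; strictly interior points = area - boundary/2 + 1 = 1580; answer 1580
Part III: W2 = 1580; c = 8068; 8068 = 2^2 * 2017; sigma = (1 + 2 + 4) * (1 + 2017) = 7 * 2018 = 14126; answer 14126

14126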